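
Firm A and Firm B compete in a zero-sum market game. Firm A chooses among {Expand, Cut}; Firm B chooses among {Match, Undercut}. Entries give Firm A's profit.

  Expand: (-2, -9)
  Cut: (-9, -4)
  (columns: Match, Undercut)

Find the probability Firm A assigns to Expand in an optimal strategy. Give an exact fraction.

Row minima: Expand → -9, Cut → -9; maximin = -9.
Column maxima: Match → -2, Undercut → -4; minimax = -4.
-9 ≠ -4, so there is no saddle point; optimal play is mixed.
Let Firm A play Expand with probability p. Expected payoff against Match: (-2)p + (-9)(1−p) = 7p − 9; against Undercut: (-9)p + (-4)(1−p) = −5p − 4.
Setting these equal: 7p − 9 = −5p − 4 ⇒ 12p = 5 ⇒ p = 5/12, and the value is (7)·(5/12) − 9 = -73/12.
For Firm B: with q = P(Match), equating Expand's and Cut's payoffs gives 7q − 9 = −5q − 4 ⇒ q = 5/12.

5/12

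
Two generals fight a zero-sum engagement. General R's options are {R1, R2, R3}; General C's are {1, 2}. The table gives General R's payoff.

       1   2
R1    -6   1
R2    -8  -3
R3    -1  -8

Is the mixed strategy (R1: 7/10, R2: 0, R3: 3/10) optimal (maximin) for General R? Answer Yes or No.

No

Against 1 this mix gives (7/10)·(-6) + (3/10)·(-1) = -9/2.
Against 2 this mix gives (7/10)·1 + (3/10)·(-8) = -17/10.
General C will play 1, holding General R to -9/2. Shifting weight toward the row that does better against 1 would raise this floor (the equalizing mix achieves -7/2 against both 1 and 2), so the proposed strategy is not optimal.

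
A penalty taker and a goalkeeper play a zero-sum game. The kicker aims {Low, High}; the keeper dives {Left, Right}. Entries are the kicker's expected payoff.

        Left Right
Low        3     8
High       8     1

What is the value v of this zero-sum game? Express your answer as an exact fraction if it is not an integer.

61/12

Row minima: Low → 3, High → 1; maximin = 3.
Column maxima: Left → 8, Right → 8; minimax = 8.
3 ≠ 8, so there is no saddle point; optimal play is mixed.
Let the kicker play Low with probability p. Expected payoff against Left: 3p + 8(1−p) = −5p + 8; against Right: 8p + 1(1−p) = 7p + 1.
Setting these equal: −5p + 8 = 7p + 1 ⇒ −12p = -7 ⇒ p = 7/12, and the value is (-5)·(7/12) + 8 = 61/12.
For the keeper: with q = P(Left), equating Low's and High's payoffs gives −5q + 8 = 7q + 1 ⇒ q = 7/12.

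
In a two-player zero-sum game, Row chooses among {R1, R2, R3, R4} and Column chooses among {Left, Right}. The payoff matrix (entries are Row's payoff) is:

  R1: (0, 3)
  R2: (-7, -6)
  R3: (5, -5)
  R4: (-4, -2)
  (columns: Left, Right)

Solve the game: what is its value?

15/13

Row minima: R1 → 0, R2 → -7, R3 → -5, R4 → -4; maximin = 0.
Column maxima: Left → 5, Right → 3; minimax = 3.
0 ≠ 3, so there is no saddle point; optimal play is mixed.
R2 is strictly dominated by R1, so Row never plays it.
R4 is strictly dominated by R1, so Row never plays it.
On the remaining 2×2 (R1, R3 vs Left, Right):
Let Row play R1 with probability p. Expected payoff against Left: 0p + 5(1−p) = −5p + 5; against Right: 3p + (-5)(1−p) = 8p − 5.
Setting these equal: −5p + 5 = 8p − 5 ⇒ −13p = -10 ⇒ p = 10/13, and the value is (-5)·(10/13) + 5 = 15/13.
For Column: with q = P(Left), equating R1's and R3's payoffs gives −3q + 3 = 10q − 5 ⇒ q = 8/13.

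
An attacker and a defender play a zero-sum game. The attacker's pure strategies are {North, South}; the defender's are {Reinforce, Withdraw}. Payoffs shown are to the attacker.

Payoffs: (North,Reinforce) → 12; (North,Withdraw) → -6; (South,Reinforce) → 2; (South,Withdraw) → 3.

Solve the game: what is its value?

Row minima: North → -6, South → 2; maximin = 2.
Column maxima: Reinforce → 12, Withdraw → 3; minimax = 3.
2 ≠ 3, so there is no saddle point; optimal play is mixed.
Let the attacker play North with probability p. Expected payoff against Reinforce: 12p + 2(1−p) = 10p + 2; against Withdraw: (-6)p + 3(1−p) = −9p + 3.
Setting these equal: 10p + 2 = −9p + 3 ⇒ 19p = 1 ⇒ p = 1/19, and the value is (10)·(1/19) + 2 = 48/19.
For the defender: with q = P(Reinforce), equating North's and South's payoffs gives 18q − 6 = −q + 3 ⇒ q = 9/19.

48/19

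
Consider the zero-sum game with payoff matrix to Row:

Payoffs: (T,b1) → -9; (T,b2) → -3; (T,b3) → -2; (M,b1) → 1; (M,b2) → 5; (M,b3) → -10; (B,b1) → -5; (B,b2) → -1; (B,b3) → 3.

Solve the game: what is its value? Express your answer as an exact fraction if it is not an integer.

-47/19

Row minima: T → -9, M → -10, B → -5; maximin = -5.
Column maxima: b1 → 1, b2 → 5, b3 → 3; minimax = 1.
-5 ≠ 1, so there is no saddle point; optimal play is mixed.
T is strictly dominated by B, so Row never plays it.
b2 is strictly dominated by b1 (it gives Row strictly more in every row), so Column never plays it.
On the remaining 2×2 (M, B vs b1, b3):
Let Row play M with probability p. Expected payoff against b1: 1p + (-5)(1−p) = 6p − 5; against b3: (-10)p + 3(1−p) = −13p + 3.
Setting these equal: 6p − 5 = −13p + 3 ⇒ 19p = 8 ⇒ p = 8/19, and the value is (6)·(8/19) − 5 = -47/19.
For Column: with q = P(b1), equating M's and B's payoffs gives 11q − 10 = −8q + 3 ⇒ q = 13/19.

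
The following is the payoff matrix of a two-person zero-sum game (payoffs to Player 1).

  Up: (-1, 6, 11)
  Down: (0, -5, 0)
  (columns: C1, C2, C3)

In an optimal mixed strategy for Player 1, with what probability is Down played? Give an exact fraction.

7/12

Row minima: Up → -1, Down → -5; maximin = -1.
Column maxima: C1 → 0, C2 → 6, C3 → 11; minimax = 0.
-1 ≠ 0, so there is no saddle point; optimal play is mixed.
C3 is strictly dominated by C2 (it gives Player 1 strictly more in every row), so Player 2 never plays it.
On the remaining 2×2 (Up, Down vs C1, C2):
Let Player 1 play Up with probability p. Expected payoff against C1: (-1)p + 0(1−p) = −p; against C2: 6p + (-5)(1−p) = 11p − 5.
Setting these equal: −p = 11p − 5 ⇒ −12p = -5 ⇒ p = 5/12, and the value is (-1)·(5/12) = -5/12.
For Player 2: with q = P(C1), equating Up's and Down's payoffs gives −7q + 6 = 5q − 5 ⇒ q = 11/12.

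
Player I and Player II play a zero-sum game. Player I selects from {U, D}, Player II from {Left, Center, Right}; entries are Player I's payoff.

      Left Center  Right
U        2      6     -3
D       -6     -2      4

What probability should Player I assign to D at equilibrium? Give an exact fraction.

1/3

Row minima: U → -3, D → -6; maximin = -3.
Column maxima: Left → 2, Center → 6, Right → 4; minimax = 2.
-3 ≠ 2, so there is no saddle point; optimal play is mixed.
Center is strictly dominated by Left (it gives Player I strictly more in every row), so Player II never plays it.
On the remaining 2×2 (U, D vs Left, Right):
Let Player I play U with probability p. Expected payoff against Left: 2p + (-6)(1−p) = 8p − 6; against Right: (-3)p + 4(1−p) = −7p + 4.
Setting these equal: 8p − 6 = −7p + 4 ⇒ 15p = 10 ⇒ p = 2/3, and the value is (8)·(2/3) − 6 = -2/3.
For Player II: with q = P(Left), equating U's and D's payoffs gives 5q − 3 = −10q + 4 ⇒ q = 7/15.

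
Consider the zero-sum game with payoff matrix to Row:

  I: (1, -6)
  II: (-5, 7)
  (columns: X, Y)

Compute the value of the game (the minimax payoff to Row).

Row minima: I → -6, II → -5; maximin = -5.
Column maxima: X → 1, Y → 7; minimax = 1.
-5 ≠ 1, so there is no saddle point; optimal play is mixed.
Let Row play I with probability p. Expected payoff against X: 1p + (-5)(1−p) = 6p − 5; against Y: (-6)p + 7(1−p) = −13p + 7.
Setting these equal: 6p − 5 = −13p + 7 ⇒ 19p = 12 ⇒ p = 12/19, and the value is (6)·(12/19) − 5 = -23/19.
For Column: with q = P(X), equating I's and II's payoffs gives 7q − 6 = −12q + 7 ⇒ q = 13/19.

-23/19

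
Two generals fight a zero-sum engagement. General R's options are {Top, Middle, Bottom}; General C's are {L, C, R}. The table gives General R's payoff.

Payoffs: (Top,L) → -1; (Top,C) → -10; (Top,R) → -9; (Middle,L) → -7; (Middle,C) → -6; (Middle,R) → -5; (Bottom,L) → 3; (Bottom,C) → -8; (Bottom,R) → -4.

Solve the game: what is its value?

Row minima: Top → -10, Middle → -7, Bottom → -8; maximin = -7.
Column maxima: L → 3, C → -6, R → -4; minimax = -6.
-7 ≠ -6, so there is no saddle point; optimal play is mixed.
Top is strictly dominated by Bottom, so General R never plays it.
R is strictly dominated by C (it gives General R strictly more in every row), so General C never plays it.
On the remaining 2×2 (Middle, Bottom vs L, C):
Let General R play Middle with probability p. Expected payoff against L: (-7)p + 3(1−p) = −10p + 3; against C: (-6)p + (-8)(1−p) = 2p − 8.
Setting these equal: −10p + 3 = 2p − 8 ⇒ −12p = -11 ⇒ p = 11/12, and the value is (-10)·(11/12) + 3 = -37/6.
For General C: with q = P(L), equating Middle's and Bottom's payoffs gives −q − 6 = 11q − 8 ⇒ q = 1/6.

-37/6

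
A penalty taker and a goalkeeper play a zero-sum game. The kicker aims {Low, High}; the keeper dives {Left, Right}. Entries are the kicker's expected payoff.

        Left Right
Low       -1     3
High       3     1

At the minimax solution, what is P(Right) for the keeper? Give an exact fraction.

Row minima: Low → -1, High → 1; maximin = 1.
Column maxima: Left → 3, Right → 3; minimax = 3.
1 ≠ 3, so there is no saddle point; optimal play is mixed.
Let the kicker play Low with probability p. Expected payoff against Left: (-1)p + 3(1−p) = −4p + 3; against Right: 3p + 1(1−p) = 2p + 1.
Setting these equal: −4p + 3 = 2p + 1 ⇒ −6p = -2 ⇒ p = 1/3, and the value is (-4)·(1/3) + 3 = 5/3.
For the keeper: with q = P(Left), equating Low's and High's payoffs gives −4q + 3 = 2q + 1 ⇒ q = 1/3.

2/3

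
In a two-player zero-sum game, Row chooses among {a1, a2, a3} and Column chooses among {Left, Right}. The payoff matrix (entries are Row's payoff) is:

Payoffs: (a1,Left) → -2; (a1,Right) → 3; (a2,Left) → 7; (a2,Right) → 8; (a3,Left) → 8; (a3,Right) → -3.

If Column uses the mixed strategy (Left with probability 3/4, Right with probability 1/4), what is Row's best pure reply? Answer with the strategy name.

a2

Expected payoff of a1: (3/4)·(-2) + (1/4)·3 = -3/4.
Expected payoff of a2: (3/4)·7 + (1/4)·8 = 29/4.
Expected payoff of a3: (3/4)·8 + (1/4)·(-3) = 21/4.
The largest is 29/4, so Row's best response is a2.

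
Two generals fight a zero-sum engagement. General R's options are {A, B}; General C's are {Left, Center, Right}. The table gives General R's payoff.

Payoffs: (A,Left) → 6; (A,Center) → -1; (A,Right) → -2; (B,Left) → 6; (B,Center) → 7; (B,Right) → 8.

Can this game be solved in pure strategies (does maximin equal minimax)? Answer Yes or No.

Yes

Row minima: A → -2, B → 6; maximin = 6.
Column maxima: Left → 6, Center → 7, Right → 8; minimax = 6.
maximin = minimax = 6, so a saddle point exists.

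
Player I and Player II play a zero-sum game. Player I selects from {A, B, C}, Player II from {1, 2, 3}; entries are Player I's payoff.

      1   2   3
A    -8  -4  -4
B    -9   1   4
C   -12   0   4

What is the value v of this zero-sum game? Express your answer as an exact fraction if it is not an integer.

-8

Row minima: A → -8, B → -9, C → -12; maximin = -8.
Column maxima: 1 → -8, 2 → 1, 3 → 4; minimax = -8.
Since maximin = minimax = -8, there is a saddle point and the value is -8.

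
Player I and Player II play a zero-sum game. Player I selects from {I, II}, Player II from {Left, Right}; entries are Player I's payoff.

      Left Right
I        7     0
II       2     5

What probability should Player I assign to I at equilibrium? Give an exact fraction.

3/10

Row minima: I → 0, II → 2; maximin = 2.
Column maxima: Left → 7, Right → 5; minimax = 5.
2 ≠ 5, so there is no saddle point; optimal play is mixed.
Let Player I play I with probability p. Expected payoff against Left: 7p + 2(1−p) = 5p + 2; against Right: 0p + 5(1−p) = −5p + 5.
Setting these equal: 5p + 2 = −5p + 5 ⇒ 10p = 3 ⇒ p = 3/10, and the value is (5)·(3/10) + 2 = 7/2.
For Player II: with q = P(Left), equating I's and II's payoffs gives 7q = −3q + 5 ⇒ q = 1/2.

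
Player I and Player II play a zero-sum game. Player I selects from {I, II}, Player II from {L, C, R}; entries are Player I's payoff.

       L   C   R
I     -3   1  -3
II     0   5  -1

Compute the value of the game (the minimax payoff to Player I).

Row minima: I → -3, II → -1; maximin = -1.
Column maxima: L → 0, C → 5, R → -1; minimax = -1.
Since maximin = minimax = -1, there is a saddle point and the value is -1.

-1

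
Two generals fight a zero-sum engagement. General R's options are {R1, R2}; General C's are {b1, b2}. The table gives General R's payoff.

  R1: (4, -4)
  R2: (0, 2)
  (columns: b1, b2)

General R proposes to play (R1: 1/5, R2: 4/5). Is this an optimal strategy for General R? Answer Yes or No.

Yes

Against b1 this mix gives (1/5)·4 + (4/5)·0 = 4/5.
Against b2 this mix gives (1/5)·(-4) + (4/5)·2 = 4/5.
All of General C's active replies (b1, b2) yield 4/5, and no column does worse for General R. The mix makes General C indifferent and guarantees 4/5, so it is optimal.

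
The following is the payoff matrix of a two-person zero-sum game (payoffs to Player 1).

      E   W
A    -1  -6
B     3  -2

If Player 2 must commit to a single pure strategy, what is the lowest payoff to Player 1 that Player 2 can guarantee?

Column maxima: E → 3, W → -2.
The smallest of these is -2.

-2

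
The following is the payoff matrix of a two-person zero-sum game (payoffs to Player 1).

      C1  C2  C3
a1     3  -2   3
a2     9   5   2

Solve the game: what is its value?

Row minima: a1 → -2, a2 → 2; maximin = 2.
Column maxima: C1 → 9, C2 → 5, C3 → 3; minimax = 3.
2 ≠ 3, so there is no saddle point; optimal play is mixed.
C1 is strictly dominated by C2 (it gives Player 1 strictly more in every row), so Player 2 never plays it.
On the remaining 2×2 (a1, a2 vs C2, C3):
Let Player 1 play a1 with probability p. Expected payoff against C2: (-2)p + 5(1−p) = −7p + 5; against C3: 3p + 2(1−p) = p + 2.
Setting these equal: −7p + 5 = p + 2 ⇒ −8p = -3 ⇒ p = 3/8, and the value is (-7)·(3/8) + 5 = 19/8.
For Player 2: with q = P(C2), equating a1's and a2's payoffs gives −5q + 3 = 3q + 2 ⇒ q = 1/8.

19/8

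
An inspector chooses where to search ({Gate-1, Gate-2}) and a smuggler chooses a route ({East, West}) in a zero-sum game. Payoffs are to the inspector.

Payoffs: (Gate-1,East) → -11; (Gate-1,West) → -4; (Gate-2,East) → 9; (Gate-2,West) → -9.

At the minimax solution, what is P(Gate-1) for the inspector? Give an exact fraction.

Row minima: Gate-1 → -11, Gate-2 → -9; maximin = -9.
Column maxima: East → 9, West → -4; minimax = -4.
-9 ≠ -4, so there is no saddle point; optimal play is mixed.
Let the inspector play Gate-1 with probability p. Expected payoff against East: (-11)p + 9(1−p) = −20p + 9; against West: (-4)p + (-9)(1−p) = 5p − 9.
Setting these equal: −20p + 9 = 5p − 9 ⇒ −25p = -18 ⇒ p = 18/25, and the value is (-20)·(18/25) + 9 = -27/5.
For the smuggler: with q = P(East), equating Gate-1's and Gate-2's payoffs gives −7q − 4 = 18q − 9 ⇒ q = 1/5.

18/25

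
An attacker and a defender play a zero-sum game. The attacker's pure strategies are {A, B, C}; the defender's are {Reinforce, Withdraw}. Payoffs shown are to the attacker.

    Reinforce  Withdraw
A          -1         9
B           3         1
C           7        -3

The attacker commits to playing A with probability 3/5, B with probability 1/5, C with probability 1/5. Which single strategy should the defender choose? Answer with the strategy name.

Reinforce

If the defender plays Reinforce, the attacker's expected payoff is (3/5)·(-1) + (1/5)·3 + (1/5)·7 = 7/5.
If the defender plays Withdraw, the attacker's expected payoff is (3/5)·9 + (1/5)·1 + (1/5)·(-3) = 5.
The defender minimizes the attacker's payoff; the smallest is 7/5, so the best response is Reinforce.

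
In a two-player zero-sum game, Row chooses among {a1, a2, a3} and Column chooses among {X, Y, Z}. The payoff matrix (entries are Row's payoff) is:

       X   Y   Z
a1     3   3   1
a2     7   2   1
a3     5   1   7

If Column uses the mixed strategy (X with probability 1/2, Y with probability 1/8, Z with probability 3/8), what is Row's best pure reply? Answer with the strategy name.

a3

Expected payoff of a1: (1/2)·3 + (1/8)·3 + (3/8)·1 = 9/4.
Expected payoff of a2: (1/2)·7 + (1/8)·2 + (3/8)·1 = 33/8.
Expected payoff of a3: (1/2)·5 + (1/8)·1 + (3/8)·7 = 21/4.
The largest is 21/4, so Row's best response is a3.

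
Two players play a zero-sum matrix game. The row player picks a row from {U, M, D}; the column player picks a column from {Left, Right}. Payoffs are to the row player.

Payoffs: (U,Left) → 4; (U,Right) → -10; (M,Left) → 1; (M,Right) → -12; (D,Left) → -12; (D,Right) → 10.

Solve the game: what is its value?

Row minima: U → -10, M → -12, D → -12; maximin = -10.
Column maxima: Left → 4, Right → 10; minimax = 4.
-10 ≠ 4, so there is no saddle point; optimal play is mixed.
M is strictly dominated by U, so the row player never plays it.
On the remaining 2×2 (U, D vs Left, Right):
Let the row player play U with probability p. Expected payoff against Left: 4p + (-12)(1−p) = 16p − 12; against Right: (-10)p + 10(1−p) = −20p + 10.
Setting these equal: 16p − 12 = −20p + 10 ⇒ 36p = 22 ⇒ p = 11/18, and the value is (16)·(11/18) − 12 = -20/9.
For the column player: with q = P(Left), equating U's and D's payoffs gives 14q − 10 = −22q + 10 ⇒ q = 5/9.

-20/9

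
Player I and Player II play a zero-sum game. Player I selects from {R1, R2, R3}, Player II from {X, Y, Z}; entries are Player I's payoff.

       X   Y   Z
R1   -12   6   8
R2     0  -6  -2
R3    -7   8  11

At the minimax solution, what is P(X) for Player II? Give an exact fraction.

Row minima: R1 → -12, R2 → -6, R3 → -7; maximin = -6.
Column maxima: X → 0, Y → 8, Z → 11; minimax = 0.
-6 ≠ 0, so there is no saddle point; optimal play is mixed.
R1 is strictly dominated by R3, so Player I never plays it.
Z is strictly dominated by Y (it gives Player I strictly more in every row), so Player II never plays it.
On the remaining 2×2 (R2, R3 vs X, Y):
Let Player I play R2 with probability p. Expected payoff against X: 0p + (-7)(1−p) = 7p − 7; against Y: (-6)p + 8(1−p) = −14p + 8.
Setting these equal: 7p − 7 = −14p + 8 ⇒ 21p = 15 ⇒ p = 5/7, and the value is (7)·(5/7) − 7 = -2.
For Player II: with q = P(X), equating R2's and R3's payoffs gives 6q − 6 = −15q + 8 ⇒ q = 2/3.

2/3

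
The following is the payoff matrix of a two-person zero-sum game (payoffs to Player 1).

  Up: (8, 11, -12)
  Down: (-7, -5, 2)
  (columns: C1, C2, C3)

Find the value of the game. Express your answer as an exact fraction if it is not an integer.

Row minima: Up → -12, Down → -7; maximin = -7.
Column maxima: C1 → 8, C2 → 11, C3 → 2; minimax = 2.
-7 ≠ 2, so there is no saddle point; optimal play is mixed.
C2 is strictly dominated by C1 (it gives Player 1 strictly more in every row), so Player 2 never plays it.
On the remaining 2×2 (Up, Down vs C1, C3):
Let Player 1 play Up with probability p. Expected payoff against C1: 8p + (-7)(1−p) = 15p − 7; against C3: (-12)p + 2(1−p) = −14p + 2.
Setting these equal: 15p − 7 = −14p + 2 ⇒ 29p = 9 ⇒ p = 9/29, and the value is (15)·(9/29) − 7 = -68/29.
For Player 2: with q = P(C1), equating Up's and Down's payoffs gives 20q − 12 = −9q + 2 ⇒ q = 14/29.

-68/29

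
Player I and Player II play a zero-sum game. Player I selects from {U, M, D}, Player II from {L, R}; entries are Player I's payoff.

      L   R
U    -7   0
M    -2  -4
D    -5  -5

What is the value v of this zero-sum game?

-28/9

Row minima: U → -7, M → -4, D → -5; maximin = -4.
Column maxima: L → -2, R → 0; minimax = -2.
-4 ≠ -2, so there is no saddle point; optimal play is mixed.
D is strictly dominated by M, so Player I never plays it.
On the remaining 2×2 (U, M vs L, R):
Let Player I play U with probability p. Expected payoff against L: (-7)p + (-2)(1−p) = −5p − 2; against R: 0p + (-4)(1−p) = 4p − 4.
Setting these equal: −5p − 2 = 4p − 4 ⇒ −9p = -2 ⇒ p = 2/9, and the value is (-5)·(2/9) − 2 = -28/9.
For Player II: with q = P(L), equating U's and M's payoffs gives −7q = 2q − 4 ⇒ q = 4/9.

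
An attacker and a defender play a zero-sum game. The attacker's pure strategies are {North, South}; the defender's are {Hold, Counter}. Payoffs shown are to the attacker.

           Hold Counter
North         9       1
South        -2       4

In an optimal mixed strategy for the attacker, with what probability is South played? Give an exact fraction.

Row minima: North → 1, South → -2; maximin = 1.
Column maxima: Hold → 9, Counter → 4; minimax = 4.
1 ≠ 4, so there is no saddle point; optimal play is mixed.
Let the attacker play North with probability p. Expected payoff against Hold: 9p + (-2)(1−p) = 11p − 2; against Counter: 1p + 4(1−p) = −3p + 4.
Setting these equal: 11p − 2 = −3p + 4 ⇒ 14p = 6 ⇒ p = 3/7, and the value is (11)·(3/7) − 2 = 19/7.
For the defender: with q = P(Hold), equating North's and South's payoffs gives 8q + 1 = −6q + 4 ⇒ q = 3/14.

4/7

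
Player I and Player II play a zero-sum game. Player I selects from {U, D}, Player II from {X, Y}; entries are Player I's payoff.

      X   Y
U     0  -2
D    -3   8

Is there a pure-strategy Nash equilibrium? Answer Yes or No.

Row minima: U → -2, D → -3; maximin = -2.
Column maxima: X → 0, Y → 8; minimax = 0.
-2 ≠ 0, so no pure-strategy equilibrium exists.

No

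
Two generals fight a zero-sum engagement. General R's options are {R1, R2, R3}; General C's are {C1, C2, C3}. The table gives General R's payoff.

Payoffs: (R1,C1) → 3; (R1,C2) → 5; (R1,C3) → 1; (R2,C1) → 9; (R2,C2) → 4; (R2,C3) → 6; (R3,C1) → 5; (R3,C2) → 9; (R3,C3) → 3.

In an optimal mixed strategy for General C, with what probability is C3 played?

5/8

Row minima: R1 → 1, R2 → 4, R3 → 3; maximin = 4.
Column maxima: C1 → 9, C2 → 9, C3 → 6; minimax = 6.
4 ≠ 6, so there is no saddle point; optimal play is mixed.
R1 is strictly dominated by R3, so General R never plays it.
C1 is strictly dominated by C3 (it gives General R strictly more in every row), so General C never plays it.
On the remaining 2×2 (R2, R3 vs C2, C3):
Let General R play R2 with probability p. Expected payoff against C2: 4p + 9(1−p) = −5p + 9; against C3: 6p + 3(1−p) = 3p + 3.
Setting these equal: −5p + 9 = 3p + 3 ⇒ −8p = -6 ⇒ p = 3/4, and the value is (-5)·(3/4) + 9 = 21/4.
For General C: with q = P(C2), equating R2's and R3's payoffs gives −2q + 6 = 6q + 3 ⇒ q = 3/8.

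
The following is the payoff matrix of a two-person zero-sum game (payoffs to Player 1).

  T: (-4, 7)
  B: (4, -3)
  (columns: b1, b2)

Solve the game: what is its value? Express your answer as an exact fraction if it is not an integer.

Row minima: T → -4, B → -3; maximin = -3.
Column maxima: b1 → 4, b2 → 7; minimax = 4.
-3 ≠ 4, so there is no saddle point; optimal play is mixed.
Let Player 1 play T with probability p. Expected payoff against b1: (-4)p + 4(1−p) = −8p + 4; against b2: 7p + (-3)(1−p) = 10p − 3.
Setting these equal: −8p + 4 = 10p − 3 ⇒ −18p = -7 ⇒ p = 7/18, and the value is (-8)·(7/18) + 4 = 8/9.
For Player 2: with q = P(b1), equating T's and B's payoffs gives −11q + 7 = 7q − 3 ⇒ q = 5/9.

8/9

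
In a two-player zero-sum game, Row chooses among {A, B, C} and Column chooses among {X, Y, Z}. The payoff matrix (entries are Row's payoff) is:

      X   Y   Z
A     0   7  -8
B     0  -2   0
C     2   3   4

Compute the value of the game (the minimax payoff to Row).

2

Row minima: A → -8, B → -2, C → 2; maximin = 2.
Column maxima: X → 2, Y → 7, Z → 4; minimax = 2.
Since maximin = minimax = 2, there is a saddle point and the value is 2.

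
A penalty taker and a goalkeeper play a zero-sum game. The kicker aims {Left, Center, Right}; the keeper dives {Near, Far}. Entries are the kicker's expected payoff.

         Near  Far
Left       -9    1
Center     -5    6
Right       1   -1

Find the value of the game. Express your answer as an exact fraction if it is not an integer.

Row minima: Left → -9, Center → -5, Right → -1; maximin = -1.
Column maxima: Near → 1, Far → 6; minimax = 1.
-1 ≠ 1, so there is no saddle point; optimal play is mixed.
Left is strictly dominated by Center, so the kicker never plays it.
On the remaining 2×2 (Center, Right vs Near, Far):
Let the kicker play Center with probability p. Expected payoff against Near: (-5)p + 1(1−p) = −6p + 1; against Far: 6p + (-1)(1−p) = 7p − 1.
Setting these equal: −6p + 1 = 7p − 1 ⇒ −13p = -2 ⇒ p = 2/13, and the value is (-6)·(2/13) + 1 = 1/13.
For the keeper: with q = P(Near), equating Center's and Right's payoffs gives −11q + 6 = 2q − 1 ⇒ q = 7/13.

1/13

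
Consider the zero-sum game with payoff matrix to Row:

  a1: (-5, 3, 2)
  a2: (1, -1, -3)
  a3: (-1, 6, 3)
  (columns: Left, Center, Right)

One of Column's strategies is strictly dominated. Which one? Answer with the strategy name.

Center

Right holds Row's payoff strictly below Center in every row: 2 < 3, -3 < -1, 3 < 6.
So Center is strictly dominated for Column.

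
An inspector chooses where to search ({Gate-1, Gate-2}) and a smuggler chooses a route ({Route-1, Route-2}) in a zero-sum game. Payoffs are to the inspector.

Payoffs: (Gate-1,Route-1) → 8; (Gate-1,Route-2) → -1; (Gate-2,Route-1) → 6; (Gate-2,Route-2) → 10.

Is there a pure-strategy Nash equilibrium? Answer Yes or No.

Row minima: Gate-1 → -1, Gate-2 → 6; maximin = 6.
Column maxima: Route-1 → 8, Route-2 → 10; minimax = 8.
6 ≠ 8, so no pure-strategy equilibrium exists.

No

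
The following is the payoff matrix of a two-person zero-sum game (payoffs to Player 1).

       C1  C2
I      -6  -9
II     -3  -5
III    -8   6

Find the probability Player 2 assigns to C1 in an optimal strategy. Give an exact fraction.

11/16

Row minima: I → -9, II → -5, III → -8; maximin = -5.
Column maxima: C1 → -3, C2 → 6; minimax = -3.
-5 ≠ -3, so there is no saddle point; optimal play is mixed.
I is strictly dominated by II, so Player 1 never plays it.
On the remaining 2×2 (II, III vs C1, C2):
Let Player 1 play II with probability p. Expected payoff against C1: (-3)p + (-8)(1−p) = 5p − 8; against C2: (-5)p + 6(1−p) = −11p + 6.
Setting these equal: 5p − 8 = −11p + 6 ⇒ 16p = 14 ⇒ p = 7/8, and the value is (5)·(7/8) − 8 = -29/8.
For Player 2: with q = P(C1), equating II's and III's payoffs gives 2q − 5 = −14q + 6 ⇒ q = 11/16.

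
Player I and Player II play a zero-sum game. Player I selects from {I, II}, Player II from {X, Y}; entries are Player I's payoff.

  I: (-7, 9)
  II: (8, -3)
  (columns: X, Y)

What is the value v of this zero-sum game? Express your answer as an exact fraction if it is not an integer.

17/9

Row minima: I → -7, II → -3; maximin = -3.
Column maxima: X → 8, Y → 9; minimax = 8.
-3 ≠ 8, so there is no saddle point; optimal play is mixed.
Let Player I play I with probability p. Expected payoff against X: (-7)p + 8(1−p) = −15p + 8; against Y: 9p + (-3)(1−p) = 12p − 3.
Setting these equal: −15p + 8 = 12p − 3 ⇒ −27p = -11 ⇒ p = 11/27, and the value is (-15)·(11/27) + 8 = 17/9.
For Player II: with q = P(X), equating I's and II's payoffs gives −16q + 9 = 11q − 3 ⇒ q = 4/9.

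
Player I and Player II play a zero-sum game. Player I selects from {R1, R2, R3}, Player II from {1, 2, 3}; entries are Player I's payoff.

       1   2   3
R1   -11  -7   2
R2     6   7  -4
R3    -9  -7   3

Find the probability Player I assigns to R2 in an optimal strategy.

Row minima: R1 → -11, R2 → -4, R3 → -9; maximin = -4.
Column maxima: 1 → 6, 2 → 7, 3 → 3; minimax = 3.
-4 ≠ 3, so there is no saddle point; optimal play is mixed.
2 is strictly dominated by 1 (it gives Player I strictly more in every row), so Player II never plays it.
With 2 eliminated, R1 is strictly dominated by R3 (R3 gives Player I strictly more in every remaining column), so Player I never plays it.
On the remaining 2×2 (R2, R3 vs 1, 3):
Let Player I play R2 with probability p. Expected payoff against 1: 6p + (-9)(1−p) = 15p − 9; against 3: (-4)p + 3(1−p) = −7p + 3.
Setting these equal: 15p − 9 = −7p + 3 ⇒ 22p = 12 ⇒ p = 6/11, and the value is (15)·(6/11) − 9 = -9/11.
For Player II: with q = P(1), equating R2's and R3's payoffs gives 10q − 4 = −12q + 3 ⇒ q = 7/22.

6/11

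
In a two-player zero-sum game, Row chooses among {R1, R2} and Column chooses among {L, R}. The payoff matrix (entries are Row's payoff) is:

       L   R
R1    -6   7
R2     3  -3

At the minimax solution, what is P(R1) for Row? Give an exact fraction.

Row minima: R1 → -6, R2 → -3; maximin = -3.
Column maxima: L → 3, R → 7; minimax = 3.
-3 ≠ 3, so there is no saddle point; optimal play is mixed.
Let Row play R1 with probability p. Expected payoff against L: (-6)p + 3(1−p) = −9p + 3; against R: 7p + (-3)(1−p) = 10p − 3.
Setting these equal: −9p + 3 = 10p − 3 ⇒ −19p = -6 ⇒ p = 6/19, and the value is (-9)·(6/19) + 3 = 3/19.
For Column: with q = P(L), equating R1's and R2's payoffs gives −13q + 7 = 6q − 3 ⇒ q = 10/19.

6/19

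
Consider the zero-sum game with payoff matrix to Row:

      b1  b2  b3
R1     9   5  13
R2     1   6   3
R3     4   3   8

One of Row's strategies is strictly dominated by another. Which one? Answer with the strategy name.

R3

R1 gives a strictly higher payoff than R3 against every column: 9 > 4, 5 > 3, 13 > 8.
So R3 is strictly dominated and Row never plays it.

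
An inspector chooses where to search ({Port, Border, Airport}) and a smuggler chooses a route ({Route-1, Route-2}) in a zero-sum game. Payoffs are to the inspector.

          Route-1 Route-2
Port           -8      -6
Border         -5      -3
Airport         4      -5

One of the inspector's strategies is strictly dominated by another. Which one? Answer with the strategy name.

Port

Border gives a strictly higher payoff than Port against every column: -5 > -8, -3 > -6.
So Port is strictly dominated and the inspector never plays it.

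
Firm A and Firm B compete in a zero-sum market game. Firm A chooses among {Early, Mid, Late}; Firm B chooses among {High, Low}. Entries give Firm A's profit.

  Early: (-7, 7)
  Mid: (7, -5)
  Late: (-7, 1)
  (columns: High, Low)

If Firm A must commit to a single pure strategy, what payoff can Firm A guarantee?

-5

Row minima: Early → -7, Mid → -5, Late → -7.
The best of these is -5.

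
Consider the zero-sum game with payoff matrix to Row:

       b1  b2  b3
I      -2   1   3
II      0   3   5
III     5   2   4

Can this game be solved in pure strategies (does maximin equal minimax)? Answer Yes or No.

Row minima: I → -2, II → 0, III → 2; maximin = 2.
Column maxima: b1 → 5, b2 → 3, b3 → 5; minimax = 3.
2 ≠ 3, so no pure-strategy equilibrium exists.

No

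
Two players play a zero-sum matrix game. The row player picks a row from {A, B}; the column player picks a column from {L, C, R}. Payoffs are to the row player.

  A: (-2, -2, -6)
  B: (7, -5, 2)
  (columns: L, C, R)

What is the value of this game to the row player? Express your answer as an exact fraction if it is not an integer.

Row minima: A → -6, B → -5; maximin = -5.
Column maxima: L → 7, C → -2, R → 2; minimax = -2.
-5 ≠ -2, so there is no saddle point; optimal play is mixed.
L is strictly dominated by R (it gives the row player strictly more in every row), so the column player never plays it.
On the remaining 2×2 (A, B vs C, R):
Let the row player play A with probability p. Expected payoff against C: (-2)p + (-5)(1−p) = 3p − 5; against R: (-6)p + 2(1−p) = −8p + 2.
Setting these equal: 3p − 5 = −8p + 2 ⇒ 11p = 7 ⇒ p = 7/11, and the value is (3)·(7/11) − 5 = -34/11.
For the column player: with q = P(C), equating A's and B's payoffs gives 4q − 6 = −7q + 2 ⇒ q = 8/11.

-34/11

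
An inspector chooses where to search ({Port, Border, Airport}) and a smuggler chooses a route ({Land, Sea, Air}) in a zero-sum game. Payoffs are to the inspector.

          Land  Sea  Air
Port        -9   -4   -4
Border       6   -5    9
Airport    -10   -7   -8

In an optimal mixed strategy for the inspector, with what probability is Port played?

Row minima: Port → -9, Border → -5, Airport → -10; maximin = -5.
Column maxima: Land → 6, Sea → -4, Air → 9; minimax = -4.
-5 ≠ -4, so there is no saddle point; optimal play is mixed.
Airport is strictly dominated by Port, so the inspector never plays it.
Air is strictly dominated by Land (it gives the inspector strictly more in every row), so the smuggler never plays it.
On the remaining 2×2 (Port, Border vs Land, Sea):
Let the inspector play Port with probability p. Expected payoff against Land: (-9)p + 6(1−p) = −15p + 6; against Sea: (-4)p + (-5)(1−p) = p − 5.
Setting these equal: −15p + 6 = p − 5 ⇒ −16p = -11 ⇒ p = 11/16, and the value is (-15)·(11/16) + 6 = -69/16.
For the smuggler: with q = P(Land), equating Port's and Border's payoffs gives −5q − 4 = 11q − 5 ⇒ q = 1/16.

11/16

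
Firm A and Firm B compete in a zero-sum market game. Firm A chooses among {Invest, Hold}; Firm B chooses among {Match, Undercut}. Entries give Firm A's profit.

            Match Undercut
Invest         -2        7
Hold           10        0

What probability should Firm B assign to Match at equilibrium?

Row minima: Invest → -2, Hold → 0; maximin = 0.
Column maxima: Match → 10, Undercut → 7; minimax = 7.
0 ≠ 7, so there is no saddle point; optimal play is mixed.
Let Firm A play Invest with probability p. Expected payoff against Match: (-2)p + 10(1−p) = −12p + 10; against Undercut: 7p + 0(1−p) = 7p.
Setting these equal: −12p + 10 = 7p ⇒ −19p = -10 ⇒ p = 10/19, and the value is (-12)·(10/19) + 10 = 70/19.
For Firm B: with q = P(Match), equating Invest's and Hold's payoffs gives −9q + 7 = 10q ⇒ q = 7/19.

7/19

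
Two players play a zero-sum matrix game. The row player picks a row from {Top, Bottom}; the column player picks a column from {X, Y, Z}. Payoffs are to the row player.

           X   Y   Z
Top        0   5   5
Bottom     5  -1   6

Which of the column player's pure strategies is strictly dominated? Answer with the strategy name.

Z

X holds the row player's payoff strictly below Z in every row: 0 < 5, 5 < 6.
So Z is strictly dominated for the column player.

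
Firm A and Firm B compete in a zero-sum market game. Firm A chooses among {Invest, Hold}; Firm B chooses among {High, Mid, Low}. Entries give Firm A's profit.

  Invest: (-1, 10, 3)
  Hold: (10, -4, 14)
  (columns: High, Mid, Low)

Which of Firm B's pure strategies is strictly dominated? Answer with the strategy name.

Low

High holds Firm A's payoff strictly below Low in every row: -1 < 3, 10 < 14.
So Low is strictly dominated for Firm B.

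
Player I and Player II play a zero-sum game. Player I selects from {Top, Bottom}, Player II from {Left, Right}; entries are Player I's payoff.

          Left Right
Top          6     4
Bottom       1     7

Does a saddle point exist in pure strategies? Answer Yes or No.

Row minima: Top → 4, Bottom → 1; maximin = 4.
Column maxima: Left → 6, Right → 7; minimax = 6.
4 ≠ 6, so no pure-strategy equilibrium exists.

No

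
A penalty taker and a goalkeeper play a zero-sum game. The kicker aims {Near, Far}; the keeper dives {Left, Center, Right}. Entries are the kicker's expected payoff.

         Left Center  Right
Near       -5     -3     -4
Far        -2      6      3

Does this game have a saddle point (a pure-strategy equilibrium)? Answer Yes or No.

Row minima: Near → -5, Far → -2; maximin = -2.
Column maxima: Left → -2, Center → 6, Right → 3; minimax = -2.
maximin = minimax = -2, so a saddle point exists.

Yes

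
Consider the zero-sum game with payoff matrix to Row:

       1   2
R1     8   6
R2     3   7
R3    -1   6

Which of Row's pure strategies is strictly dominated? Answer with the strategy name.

R3

R2 gives a strictly higher payoff than R3 against every column: 3 > -1, 7 > 6.
So R3 is strictly dominated and Row never plays it.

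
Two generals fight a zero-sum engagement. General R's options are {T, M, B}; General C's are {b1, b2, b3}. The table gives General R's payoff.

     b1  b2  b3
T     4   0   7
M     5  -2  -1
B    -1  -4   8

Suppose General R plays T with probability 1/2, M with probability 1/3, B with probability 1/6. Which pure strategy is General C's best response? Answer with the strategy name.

b2

If General C plays b1, General R's expected payoff is (1/2)·4 + (1/3)·5 + (1/6)·(-1) = 7/2.
If General C plays b2, General R's expected payoff is (1/2)·0 + (1/3)·(-2) + (1/6)·(-4) = -4/3.
If General C plays b3, General R's expected payoff is (1/2)·7 + (1/3)·(-1) + (1/6)·8 = 9/2.
General C minimizes General R's payoff; the smallest is -4/3, so the best response is b2.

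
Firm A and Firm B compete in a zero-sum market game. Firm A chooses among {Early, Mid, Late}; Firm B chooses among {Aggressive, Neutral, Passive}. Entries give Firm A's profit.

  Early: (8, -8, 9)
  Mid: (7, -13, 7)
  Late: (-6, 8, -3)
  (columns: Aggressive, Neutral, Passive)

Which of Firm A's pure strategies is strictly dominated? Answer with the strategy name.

Mid

Early gives a strictly higher payoff than Mid against every column: 8 > 7, -8 > -13, 9 > 7.
So Mid is strictly dominated and Firm A never plays it.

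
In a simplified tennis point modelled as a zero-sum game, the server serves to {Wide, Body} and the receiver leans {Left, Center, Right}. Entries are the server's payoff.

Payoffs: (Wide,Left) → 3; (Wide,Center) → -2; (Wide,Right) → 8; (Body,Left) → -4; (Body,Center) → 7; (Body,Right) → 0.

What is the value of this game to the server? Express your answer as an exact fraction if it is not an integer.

13/16

Row minima: Wide → -2, Body → -4; maximin = -2.
Column maxima: Left → 3, Center → 7, Right → 8; minimax = 3.
-2 ≠ 3, so there is no saddle point; optimal play is mixed.
Right is strictly dominated by Left (it gives the server strictly more in every row), so the receiver never plays it.
On the remaining 2×2 (Wide, Body vs Left, Center):
Let the server play Wide with probability p. Expected payoff against Left: 3p + (-4)(1−p) = 7p − 4; against Center: (-2)p + 7(1−p) = −9p + 7.
Setting these equal: 7p − 4 = −9p + 7 ⇒ 16p = 11 ⇒ p = 11/16, and the value is (7)·(11/16) − 4 = 13/16.
For the receiver: with q = P(Left), equating Wide's and Body's payoffs gives 5q − 2 = −11q + 7 ⇒ q = 9/16.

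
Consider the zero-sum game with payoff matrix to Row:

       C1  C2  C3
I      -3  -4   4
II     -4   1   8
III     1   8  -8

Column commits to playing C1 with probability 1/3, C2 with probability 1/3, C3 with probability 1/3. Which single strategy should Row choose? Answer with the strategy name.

II

Expected payoff of I: (1/3)·(-3) + (1/3)·(-4) + (1/3)·4 = -1.
Expected payoff of II: (1/3)·(-4) + (1/3)·1 + (1/3)·8 = 5/3.
Expected payoff of III: (1/3)·1 + (1/3)·8 + (1/3)·(-8) = 1/3.
The largest is 5/3, so Row's best response is II.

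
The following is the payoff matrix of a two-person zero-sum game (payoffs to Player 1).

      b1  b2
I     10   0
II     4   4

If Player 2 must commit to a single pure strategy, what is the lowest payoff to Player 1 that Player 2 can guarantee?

4

Column maxima: b1 → 10, b2 → 4.
The smallest of these is 4.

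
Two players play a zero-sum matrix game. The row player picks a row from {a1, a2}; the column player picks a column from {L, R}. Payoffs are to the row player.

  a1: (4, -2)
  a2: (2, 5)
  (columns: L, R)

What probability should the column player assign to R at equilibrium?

Row minima: a1 → -2, a2 → 2; maximin = 2.
Column maxima: L → 4, R → 5; minimax = 4.
2 ≠ 4, so there is no saddle point; optimal play is mixed.
Let the row player play a1 with probability p. Expected payoff against L: 4p + 2(1−p) = 2p + 2; against R: (-2)p + 5(1−p) = −7p + 5.
Setting these equal: 2p + 2 = −7p + 5 ⇒ 9p = 3 ⇒ p = 1/3, and the value is (2)·(1/3) + 2 = 8/3.
For the column player: with q = P(L), equating a1's and a2's payoffs gives 6q − 2 = −3q + 5 ⇒ q = 7/9.

2/9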